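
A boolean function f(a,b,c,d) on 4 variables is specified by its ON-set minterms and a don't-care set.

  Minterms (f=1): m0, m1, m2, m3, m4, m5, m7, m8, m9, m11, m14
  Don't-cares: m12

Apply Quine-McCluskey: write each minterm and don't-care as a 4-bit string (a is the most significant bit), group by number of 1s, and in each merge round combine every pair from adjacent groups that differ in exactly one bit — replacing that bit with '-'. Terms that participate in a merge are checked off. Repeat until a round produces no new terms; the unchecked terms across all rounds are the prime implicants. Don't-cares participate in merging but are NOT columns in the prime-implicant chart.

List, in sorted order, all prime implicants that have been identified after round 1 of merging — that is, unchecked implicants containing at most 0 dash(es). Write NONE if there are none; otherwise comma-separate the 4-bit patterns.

size-2^0 implicants → 0000(✓)  0001(✓)  0010(✓)  0011(✓)  0100(✓)  0101(✓)  0111(✓)  1000(✓)  1001(✓)  1011(✓)  1100(✓)  1110(✓)
size-2^1 implicants → -000(✓)  -001(✓)  -011(✓)  -100(✓)  0-00(✓)  0-01(✓)  0-11(✓)  00-0(✓)  00-1(✓)  000-(✓)  001-(✓)  01-1(✓)  010-(✓)  1-00(✓)  10-1(✓)  100-(✓)  11-0
size-2^2 implicants → --00  -0-1  -00-  0--1  0-0-  00--
Unchecked terms (primes): --00, -0-1, -00-, 0--1, 0-0-, 00--, 11-0

NONE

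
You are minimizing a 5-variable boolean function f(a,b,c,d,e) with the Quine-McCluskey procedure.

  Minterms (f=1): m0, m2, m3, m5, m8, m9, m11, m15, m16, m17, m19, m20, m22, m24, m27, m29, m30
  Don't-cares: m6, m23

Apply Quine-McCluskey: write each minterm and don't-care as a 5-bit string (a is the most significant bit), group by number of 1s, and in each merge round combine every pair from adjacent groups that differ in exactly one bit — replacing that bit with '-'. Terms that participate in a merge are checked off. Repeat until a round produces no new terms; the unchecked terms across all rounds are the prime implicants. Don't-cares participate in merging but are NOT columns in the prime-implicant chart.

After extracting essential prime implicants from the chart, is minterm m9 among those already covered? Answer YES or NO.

NO

size-2^0 implicants → 00000(✓)  00010(✓)  00011(✓)  00101  00110(✓)  01000(✓)  01001(✓)  01011(✓)  01111(✓)  10000(✓)  10001(✓)  10011(✓)  10100(✓)  10110(✓)  10111(✓)  11000(✓)  11011(✓)  11101  11110(✓)
size-2^1 implicants → -0000(✓)  -0011(✓)  -0110  -1000(✓)  -1011(✓)  0-000(✓)  0-011(✓)  00-10  000-0  0001-  01-11  010-1  0100-  1-000(✓)  1-011(✓)  1-110  10-00  10-11  100-1  1000-  101-0  1011-
size-2^2 implicants → --000  --011
Unchecked terms (primes): --000, --011, -0110, 00-10, 000-0, 0001-, 00101, 01-11, 010-1, 0100-, 1-110, 10-00, 10-11, 100-1, 1000-, 101-0, 1011-, 11101
Minterm coverage:
  m0 ⊆ --000,000-0
  m2 ⊆ 00-10,000-0,0001-
  m3 ⊆ --011,0001-
  m5 ⊆ 00101 [E]
  m8 ⊆ --000,0100-
  m9 ⊆ 010-1,0100-
  m11 ⊆ --011,01-11,010-1
  m15 ⊆ 01-11 [E]
  m16 ⊆ --000,10-00,1000-
  m17 ⊆ 100-1,1000-
  m19 ⊆ --011,10-11,100-1
  m20 ⊆ 10-00,101-0
  m22 ⊆ -0110,1-110,101-0,1011-
  m24 ⊆ --000 [E]
  m27 ⊆ --011 [E]
  m29 ⊆ 11101 [E]
  m30 ⊆ 1-110 [E]
E = {--000, --011, 00101, 01-11, 1-110, 11101}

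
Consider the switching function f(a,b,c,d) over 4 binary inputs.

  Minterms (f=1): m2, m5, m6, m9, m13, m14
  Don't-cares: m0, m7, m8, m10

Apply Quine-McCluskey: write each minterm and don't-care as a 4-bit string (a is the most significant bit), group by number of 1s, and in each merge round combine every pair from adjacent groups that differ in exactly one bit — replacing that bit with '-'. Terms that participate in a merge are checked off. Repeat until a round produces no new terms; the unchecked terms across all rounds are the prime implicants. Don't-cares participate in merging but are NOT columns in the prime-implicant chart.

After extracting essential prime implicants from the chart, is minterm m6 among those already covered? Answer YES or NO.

YES

size-2^0 implicants → 0000(✓)  0010(✓)  0101(✓)  0110(✓)  0111(✓)  1000(✓)  1001(✓)  1010(✓)  1101(✓)  1110(✓)
size-2^1 implicants → -000(✓)  -010(✓)  -101  -110(✓)  0-10(✓)  00-0(✓)  01-1  011-  1-01  1-10(✓)  10-0(✓)  100-
size-2^2 implicants → --10  -0-0
Unchecked terms (primes): --10, -0-0, -101, 01-1, 011-, 1-01, 100-
Minterm coverage:
  m2 ⊆ --10,-0-0
  m5 ⊆ -101,01-1
  m6 ⊆ --10,011-
  m9 ⊆ 1-01,100-
  m13 ⊆ -101,1-01
  m14 ⊆ --10 [E]
E = {--10}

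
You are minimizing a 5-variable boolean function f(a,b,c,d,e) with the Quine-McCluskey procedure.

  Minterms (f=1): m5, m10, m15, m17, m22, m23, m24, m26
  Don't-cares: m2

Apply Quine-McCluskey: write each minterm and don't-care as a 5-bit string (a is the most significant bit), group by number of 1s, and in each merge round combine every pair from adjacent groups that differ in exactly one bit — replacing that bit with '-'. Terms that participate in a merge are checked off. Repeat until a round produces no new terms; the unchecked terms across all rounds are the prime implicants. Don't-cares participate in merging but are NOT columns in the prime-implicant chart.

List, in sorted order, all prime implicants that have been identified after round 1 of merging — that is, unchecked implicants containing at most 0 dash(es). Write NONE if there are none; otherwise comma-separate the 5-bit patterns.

00101, 01111, 10001

Round 0: 00010✓ 00101 01010✓ 01111 10001 10110✓ 10111✓ 11000✓ 11010✓
Round 1: -1010 0-010 1011- 110-0
PIs = {-1010, 0-010, 00101, 01111, 10001, 1011-, 110-0}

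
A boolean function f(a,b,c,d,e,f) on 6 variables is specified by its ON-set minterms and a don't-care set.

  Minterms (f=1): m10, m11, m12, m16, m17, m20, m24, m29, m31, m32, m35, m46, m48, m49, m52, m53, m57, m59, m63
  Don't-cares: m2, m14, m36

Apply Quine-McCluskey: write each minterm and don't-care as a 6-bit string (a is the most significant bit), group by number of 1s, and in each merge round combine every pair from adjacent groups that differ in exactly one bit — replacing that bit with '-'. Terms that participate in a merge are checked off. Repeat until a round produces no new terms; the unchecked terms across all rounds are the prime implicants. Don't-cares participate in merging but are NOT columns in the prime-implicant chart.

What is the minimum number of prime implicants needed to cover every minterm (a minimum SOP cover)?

[col 0] 000010*, 001010*, 001011*, 001100*, 001110*, 010000*, 010001*, 010100*, 011000*, 011101*, 011111*, 100000*, 100011, 100100*, 101110*, 110000*, 110001*, 110100*, 110101*, 111001*, 111011*, 111111*
[col 1] -01110, -10000*, -10001*, -10100*, -11111, 00-010, 001-10, 00101-, 0011-0, 01-000, 010-00*, 01000-*, 0111-1, 1-0000*, 1-0100*, 100-00*, 11-001, 110-00*, 110-01*, 11000-*, 11010-*, 111-11, 1110-1
[col 2] -10-00, -1000-, 1-0-00, 110-0-
Prime implicants: -01110, -10-00, -1000-, -11111, 00-010, 001-10, 00101-, 0011-0, 01-000, 0111-1, 1-0-00, 100011, 11-001, 110-0-, 111-11, 1110-1
PI chart (minterm → PIs covering it):
  10 | 00-010,001-10,00101-
  11 | 00101-  (sole → essential)
  12 | 0011-0  (sole → essential)
  16 | -10-00,-1000-,01-000
  17 | -1000-  (sole → essential)
  20 | -10-00  (sole → essential)
  24 | 01-000  (sole → essential)
  29 | 0111-1  (sole → essential)
  31 | -11111,0111-1
  32 | 1-0-00  (sole → essential)
  35 | 100011  (sole → essential)
  46 | -01110  (sole → essential)
  48 | -10-00,-1000-,1-0-00,110-0-
  49 | -1000-,11-001,110-0-
  52 | -10-00,1-0-00,110-0-
  53 | 110-0-  (sole → essential)
  57 | 11-001,1110-1
  59 | 111-11,1110-1
  63 | -11111,111-11
Essential prime implicants: -01110, -10-00, -1000-, 00101-, 0011-0, 01-000, 0111-1, 1-0-00, 100011, 110-0-
Petrick residual → -11111, 1110-1
Minimum SOP uses 12 PIs: b'cdef' + bc'e'f' + bc'd'e' + bcdef + a'b'cd'e + a'b'cdf' + a'bd'e'f' + a'bcdf + ac'e'f' + ab'c'd'ef + abc'e' + abcd'f

12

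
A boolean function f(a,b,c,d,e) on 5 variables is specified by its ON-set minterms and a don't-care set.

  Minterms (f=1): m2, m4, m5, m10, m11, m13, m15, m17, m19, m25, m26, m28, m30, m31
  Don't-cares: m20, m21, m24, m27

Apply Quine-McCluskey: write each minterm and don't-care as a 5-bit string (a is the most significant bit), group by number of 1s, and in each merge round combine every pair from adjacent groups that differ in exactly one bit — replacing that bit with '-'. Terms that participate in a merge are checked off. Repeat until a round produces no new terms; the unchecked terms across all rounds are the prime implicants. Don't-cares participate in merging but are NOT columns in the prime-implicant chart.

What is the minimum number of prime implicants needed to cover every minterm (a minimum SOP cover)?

6

Round 0: 00010✓ 00100✓ 00101✓ 01010✓ 01011✓ 01101✓ 01111✓ 10001✓ 10011✓ 10100✓ 10101✓ 11000✓ 11001✓ 11010✓ 11011✓ 11100✓ 11110✓ 11111✓
Round 1: -0100✓ -0101✓ -1010✓ -1011✓ -1111✓ 0-010 0-101 0010-✓ 01-11✓ 0101-✓ 011-1 1-001✓ 1-011✓ 1-100 10-01 100-1✓ 1010-✓ 11-00✓ 11-10✓ 11-11✓ 110-0✓ 110-1✓ 1100-✓ 1101-✓ 111-0✓ 1111-✓
Round 2: -010- -1-11 -101- 1-0-1 11--0 11-1- 110--
PIs = {-010-, -1-11, -101-, 0-010, 0-101, 011-1, 1-0-1, 1-100, 10-01, 11--0, 11-1-, 110--}
Coverage chart:
  m2: 0-010 ←essential
  m4: -010- ←essential
  m5: -010-,0-101
  m10: -101-,0-010
  m11: -1-11,-101-
  m13: 0-101,011-1
  m15: -1-11,011-1
  m17: 1-0-1,10-01
  m19: 1-0-1 ←essential
  m25: 1-0-1,110--
  m26: -101-,11--0,11-1-,110--
  m28: 1-100,11--0
  m30: 11--0,11-1-
  m31: -1-11,11-1-
Essential: -010-, 0-010, 1-0-1
Petrick residual → -1-11, 0-101, 11--0
Min cover (6 terms): b'cd' + bde + a'c'de' + a'cd'e + ac'e + abe'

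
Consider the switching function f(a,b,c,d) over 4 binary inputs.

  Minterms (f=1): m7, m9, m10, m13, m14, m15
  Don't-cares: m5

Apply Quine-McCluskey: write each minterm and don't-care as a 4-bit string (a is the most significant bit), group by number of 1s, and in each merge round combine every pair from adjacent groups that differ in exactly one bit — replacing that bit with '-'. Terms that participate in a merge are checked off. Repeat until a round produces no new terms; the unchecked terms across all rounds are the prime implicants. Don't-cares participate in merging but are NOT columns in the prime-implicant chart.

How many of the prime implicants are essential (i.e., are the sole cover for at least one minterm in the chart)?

size-2^0 implicants → 0101(✓)  0111(✓)  1001(✓)  1010(✓)  1101(✓)  1110(✓)  1111(✓)
size-2^1 implicants → -101(✓)  -111(✓)  01-1(✓)  1-01  1-10  11-1(✓)  111-
size-2^2 implicants → -1-1
Unchecked terms (primes): -1-1, 1-01, 1-10, 111-
Minterm coverage:
  m7 ⊆ -1-1 [E]
  m9 ⊆ 1-01 [E]
  m10 ⊆ 1-10 [E]
  m13 ⊆ -1-1,1-01
  m14 ⊆ 1-10,111-
  m15 ⊆ -1-1,111-
E = {-1-1, 1-01, 1-10}

3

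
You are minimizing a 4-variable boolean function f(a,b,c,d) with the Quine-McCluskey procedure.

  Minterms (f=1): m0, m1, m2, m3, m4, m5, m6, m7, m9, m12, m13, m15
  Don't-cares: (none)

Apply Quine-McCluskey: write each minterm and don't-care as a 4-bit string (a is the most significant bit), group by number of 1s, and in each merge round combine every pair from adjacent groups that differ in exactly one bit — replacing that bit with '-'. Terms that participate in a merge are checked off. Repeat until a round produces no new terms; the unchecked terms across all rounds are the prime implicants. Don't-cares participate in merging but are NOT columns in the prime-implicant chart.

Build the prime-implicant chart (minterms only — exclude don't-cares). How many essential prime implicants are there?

4

Round 0: 0000✓ 0001✓ 0010✓ 0011✓ 0100✓ 0101✓ 0110✓ 0111✓ 1001✓ 1100✓ 1101✓ 1111✓
Round 1: -001✓ -100✓ -101✓ -111✓ 0-00✓ 0-01✓ 0-10✓ 0-11✓ 00-0✓ 00-1✓ 000-✓ 001-✓ 01-0✓ 01-1✓ 010-✓ 011-✓ 1-01✓ 11-1✓ 110-✓
Round 2: --01 -1-1 -10- 0--0✓ 0--1✓ 0-0-✓ 0-1-✓ 00--✓ 01--✓
Round 3: 0---
PIs = {--01, -1-1, -10-, 0---}
Coverage chart:
  m0: 0--- ←essential
  m1: --01,0---
  m2: 0--- ←essential
  m3: 0--- ←essential
  m4: -10-,0---
  m5: --01,-1-1,-10-,0---
  m6: 0--- ←essential
  m7: -1-1,0---
  m9: --01 ←essential
  m12: -10- ←essential
  m13: --01,-1-1,-10-
  m15: -1-1 ←essential
Essential: --01, -1-1, -10-, 0---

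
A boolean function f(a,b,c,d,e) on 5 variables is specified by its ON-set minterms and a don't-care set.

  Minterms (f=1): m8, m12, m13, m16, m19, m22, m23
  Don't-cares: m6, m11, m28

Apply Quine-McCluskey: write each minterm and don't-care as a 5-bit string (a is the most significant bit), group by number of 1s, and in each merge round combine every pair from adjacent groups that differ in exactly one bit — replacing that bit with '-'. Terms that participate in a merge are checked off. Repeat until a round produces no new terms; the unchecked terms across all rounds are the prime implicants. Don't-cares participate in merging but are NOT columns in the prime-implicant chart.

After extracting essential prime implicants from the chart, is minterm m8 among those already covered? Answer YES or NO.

size-2^0 implicants → 00110(✓)  01000(✓)  01011  01100(✓)  01101(✓)  10000  10011(✓)  10110(✓)  10111(✓)  11100(✓)
size-2^1 implicants → -0110  -1100  01-00  0110-  10-11  1011-
Unchecked terms (primes): -0110, -1100, 01-00, 01011, 0110-, 10-11, 10000, 1011-
Minterm coverage:
  m8 ⊆ 01-00 [E]
  m12 ⊆ -1100,01-00,0110-
  m13 ⊆ 0110- [E]
  m16 ⊆ 10000 [E]
  m19 ⊆ 10-11 [E]
  m22 ⊆ -0110,1011-
  m23 ⊆ 10-11,1011-
E = {01-00, 0110-, 10-11, 10000}

YES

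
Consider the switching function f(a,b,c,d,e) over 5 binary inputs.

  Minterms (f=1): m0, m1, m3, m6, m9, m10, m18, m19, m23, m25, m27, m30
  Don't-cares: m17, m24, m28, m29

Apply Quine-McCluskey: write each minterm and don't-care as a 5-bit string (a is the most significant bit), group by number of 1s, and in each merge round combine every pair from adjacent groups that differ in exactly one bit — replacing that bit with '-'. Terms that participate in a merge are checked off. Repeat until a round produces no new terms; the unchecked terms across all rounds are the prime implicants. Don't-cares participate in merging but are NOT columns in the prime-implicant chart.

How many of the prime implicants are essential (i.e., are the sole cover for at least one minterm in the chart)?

[col 0] 00000*, 00001*, 00011*, 00110, 01001*, 01010, 10001*, 10010*, 10011*, 10111*, 11000*, 11001*, 11011*, 11100*, 11101*, 11110*
[col 1] -0001*, -0011*, -1001*, 0-001*, 000-1*, 0000-, 1-001*, 1-011*, 10-11, 100-1*, 1001-, 11-00*, 11-01*, 110-1*, 1100-*, 111-0, 1110-*
[col 2] --001, -00-1, 1-0-1, 11-0-
Prime implicants: --001, -00-1, 0000-, 00110, 01010, 1-0-1, 10-11, 1001-, 11-0-, 111-0
PI chart (minterm → PIs covering it):
  0 | 0000-  (sole → essential)
  1 | --001,-00-1,0000-
  3 | -00-1  (sole → essential)
  6 | 00110  (sole → essential)
  9 | --001  (sole → essential)
  10 | 01010  (sole → essential)
  18 | 1001-  (sole → essential)
  19 | -00-1,1-0-1,10-11,1001-
  23 | 10-11  (sole → essential)
  25 | --001,1-0-1,11-0-
  27 | 1-0-1  (sole → essential)
  30 | 111-0  (sole → essential)
Essential prime implicants: --001, -00-1, 0000-, 00110, 01010, 1-0-1, 10-11, 1001-, 111-0

9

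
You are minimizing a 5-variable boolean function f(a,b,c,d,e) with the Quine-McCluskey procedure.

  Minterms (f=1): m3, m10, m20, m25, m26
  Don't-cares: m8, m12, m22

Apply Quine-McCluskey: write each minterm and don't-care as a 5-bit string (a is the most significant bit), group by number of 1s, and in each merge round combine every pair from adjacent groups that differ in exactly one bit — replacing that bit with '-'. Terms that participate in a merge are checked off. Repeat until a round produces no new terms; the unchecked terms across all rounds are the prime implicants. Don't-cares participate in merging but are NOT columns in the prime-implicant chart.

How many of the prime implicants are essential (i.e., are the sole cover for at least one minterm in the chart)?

4

size-2^0 implicants → 00011  01000(✓)  01010(✓)  01100(✓)  10100(✓)  10110(✓)  11001  11010(✓)
size-2^1 implicants → -1010  01-00  010-0  101-0
Unchecked terms (primes): -1010, 00011, 01-00, 010-0, 101-0, 11001
Minterm coverage:
  m3 ⊆ 00011 [E]
  m10 ⊆ -1010,010-0
  m20 ⊆ 101-0 [E]
  m25 ⊆ 11001 [E]
  m26 ⊆ -1010 [E]
E = {-1010, 00011, 101-0, 11001}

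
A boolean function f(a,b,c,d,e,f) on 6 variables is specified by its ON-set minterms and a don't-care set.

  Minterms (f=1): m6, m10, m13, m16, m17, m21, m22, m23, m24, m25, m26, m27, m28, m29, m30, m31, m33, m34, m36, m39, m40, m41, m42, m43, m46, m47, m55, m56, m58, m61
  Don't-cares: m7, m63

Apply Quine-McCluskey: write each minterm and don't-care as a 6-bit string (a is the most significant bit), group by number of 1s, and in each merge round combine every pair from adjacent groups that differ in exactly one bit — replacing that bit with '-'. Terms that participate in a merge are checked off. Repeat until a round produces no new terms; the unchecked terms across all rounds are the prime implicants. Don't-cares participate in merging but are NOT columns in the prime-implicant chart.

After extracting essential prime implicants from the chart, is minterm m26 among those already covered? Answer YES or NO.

size-2^0 implicants → 000110(✓)  000111(✓)  001010(✓)  001101(✓)  010000(✓)  010001(✓)  010101(✓)  010110(✓)  010111(✓)  011000(✓)  011001(✓)  011010(✓)  011011(✓)  011100(✓)  011101(✓)  011110(✓)  011111(✓)  100001(✓)  100010(✓)  100100  100111(✓)  101000(✓)  101001(✓)  101010(✓)  101011(✓)  101110(✓)  101111(✓)  110111(✓)  111000(✓)  111010(✓)  111101(✓)  111111(✓)
size-2^1 implicants → -00111(✓)  -01010(✓)  -10111(✓)  -11000(✓)  -11010(✓)  -11101(✓)  -11111(✓)  0-0110(✓)  0-0111(✓)  0-1010(✓)  0-1101  00011-(✓)  01-000(✓)  01-001(✓)  01-101(✓)  01-110(✓)  01-111(✓)  010-01(✓)  01000-(✓)  0101-1(✓)  01011-(✓)  011-00(✓)  011-01(✓)  011-10(✓)  011-11(✓)  0110-0(✓)  0110-1(✓)  01100-(✓)  01101-(✓)  0111-0(✓)  0111-1(✓)  01110-(✓)  01111-(✓)  1-0111(✓)  1-1000(✓)  1-1010(✓)  1-1111(✓)  10-001  10-010  10-111(✓)  101-10(✓)  101-11(✓)  1010-0(✓)  1010-1(✓)  10100-(✓)  10101-(✓)  10111-(✓)  11-111(✓)  1110-0(✓)  1111-1(✓)
size-2^2 implicants → --0111  --1010  -1-111  -110-0  -111-1  0-011-  01--01  01-00-  01-1-1  01-11-  011--0(✓)  011--1(✓)  011-0-(✓)  011-1-(✓)  0110--(✓)  0111--(✓)  1--111  1-10-0  101-1-  1010--
size-2^3 implicants → 011---
Unchecked terms (primes): --0111, --1010, -1-111, -110-0, -111-1, 0-011-, 0-1101, 01--01, 01-00-, 01-1-1, 01-11-, 011---, 1--111, 1-10-0, 10-001, 10-010, 100100, 101-1-, 1010--
Minterm coverage:
  m6 ⊆ 0-011- [E]
  m10 ⊆ --1010 [E]
  m13 ⊆ 0-1101 [E]
  m16 ⊆ 01-00- [E]
  m17 ⊆ 01--01,01-00-
  m21 ⊆ 01--01,01-1-1
  m22 ⊆ 0-011-,01-11-
  m23 ⊆ --0111,-1-111,0-011-,01-1-1,01-11-
  m24 ⊆ -110-0,01-00-,011---
  m25 ⊆ 01--01,01-00-,011---
  m26 ⊆ --1010,-110-0,011---
  m27 ⊆ 011--- [E]
  m28 ⊆ 011--- [E]
  m29 ⊆ -111-1,0-1101,01--01,01-1-1,011---
  m30 ⊆ 01-11-,011---
  m31 ⊆ -1-111,-111-1,01-1-1,01-11-,011---
  m33 ⊆ 10-001 [E]
  m34 ⊆ 10-010 [E]
  m36 ⊆ 100100 [E]
  m39 ⊆ --0111,1--111
  m40 ⊆ 1-10-0,1010--
  m41 ⊆ 10-001,1010--
  m42 ⊆ --1010,1-10-0,10-010,101-1-,1010--
  m43 ⊆ 101-1-,1010--
  m46 ⊆ 101-1- [E]
  m47 ⊆ 1--111,101-1-
  m55 ⊆ --0111,-1-111,1--111
  m56 ⊆ -110-0,1-10-0
  m58 ⊆ --1010,-110-0,1-10-0
  m61 ⊆ -111-1 [E]
E = {--1010, -111-1, 0-011-, 0-1101, 01-00-, 011---, 10-001, 10-010, 100100, 101-1-}

YES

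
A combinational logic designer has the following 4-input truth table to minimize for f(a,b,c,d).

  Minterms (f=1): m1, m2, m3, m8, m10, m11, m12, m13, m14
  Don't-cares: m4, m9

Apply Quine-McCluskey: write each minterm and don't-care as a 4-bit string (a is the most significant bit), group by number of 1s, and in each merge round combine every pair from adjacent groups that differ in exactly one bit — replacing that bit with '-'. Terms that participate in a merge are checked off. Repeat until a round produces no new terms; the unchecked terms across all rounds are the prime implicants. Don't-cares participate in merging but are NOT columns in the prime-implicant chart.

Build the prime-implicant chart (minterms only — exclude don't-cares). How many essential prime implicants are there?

4

[col 0] 0001*, 0010*, 0011*, 0100*, 1000*, 1001*, 1010*, 1011*, 1100*, 1101*, 1110*
[col 1] -001*, -010*, -011*, -100, 00-1*, 001-*, 1-00*, 1-01*, 1-10*, 10-0*, 10-1*, 100-*, 101-*, 11-0*, 110-*
[col 2] -0-1, -01-, 1--0, 1-0-, 10--
Prime implicants: -0-1, -01-, -100, 1--0, 1-0-, 10--
PI chart (minterm → PIs covering it):
  1 | -0-1  (sole → essential)
  2 | -01-  (sole → essential)
  3 | -0-1,-01-
  8 | 1--0,1-0-,10--
  10 | -01-,1--0,10--
  11 | -0-1,-01-,10--
  12 | -100,1--0,1-0-
  13 | 1-0-  (sole → essential)
  14 | 1--0  (sole → essential)
Essential prime implicants: -0-1, -01-, 1--0, 1-0-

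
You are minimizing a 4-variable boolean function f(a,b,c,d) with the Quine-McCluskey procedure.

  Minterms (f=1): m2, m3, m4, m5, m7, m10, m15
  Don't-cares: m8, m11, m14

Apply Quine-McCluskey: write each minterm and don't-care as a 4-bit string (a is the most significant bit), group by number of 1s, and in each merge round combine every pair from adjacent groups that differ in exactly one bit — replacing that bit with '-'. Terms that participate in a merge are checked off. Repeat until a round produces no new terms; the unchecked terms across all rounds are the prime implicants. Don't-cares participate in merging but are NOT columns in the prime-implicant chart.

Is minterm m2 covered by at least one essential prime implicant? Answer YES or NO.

size-2^0 implicants → 0010(✓)  0011(✓)  0100(✓)  0101(✓)  0111(✓)  1000(✓)  1010(✓)  1011(✓)  1110(✓)  1111(✓)
size-2^1 implicants → -010(✓)  -011(✓)  -111(✓)  0-11(✓)  001-(✓)  01-1  010-  1-10(✓)  1-11(✓)  10-0  101-(✓)  111-(✓)
size-2^2 implicants → --11  -01-  1-1-
Unchecked terms (primes): --11, -01-, 01-1, 010-, 1-1-, 10-0
Minterm coverage:
  m2 ⊆ -01- [E]
  m3 ⊆ --11,-01-
  m4 ⊆ 010- [E]
  m5 ⊆ 01-1,010-
  m7 ⊆ --11,01-1
  m10 ⊆ -01-,1-1-,10-0
  m15 ⊆ --11,1-1-
E = {-01-, 010-}

YES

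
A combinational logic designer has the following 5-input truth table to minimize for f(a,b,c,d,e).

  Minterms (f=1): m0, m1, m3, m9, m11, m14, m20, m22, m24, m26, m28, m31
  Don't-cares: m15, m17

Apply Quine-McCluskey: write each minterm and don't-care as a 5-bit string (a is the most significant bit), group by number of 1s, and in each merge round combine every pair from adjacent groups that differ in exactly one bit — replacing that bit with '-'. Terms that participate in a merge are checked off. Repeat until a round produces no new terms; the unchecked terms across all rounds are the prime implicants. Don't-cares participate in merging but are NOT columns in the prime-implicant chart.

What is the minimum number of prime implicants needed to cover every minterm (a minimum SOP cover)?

size-2^0 implicants → 00000(✓)  00001(✓)  00011(✓)  01001(✓)  01011(✓)  01110(✓)  01111(✓)  10001(✓)  10100(✓)  10110(✓)  11000(✓)  11010(✓)  11100(✓)  11111(✓)
size-2^1 implicants → -0001  -1111  0-001(✓)  0-011(✓)  000-1(✓)  0000-  01-11  010-1(✓)  0111-  1-100  101-0  11-00  110-0
size-2^2 implicants → 0-0-1
Unchecked terms (primes): -0001, -1111, 0-0-1, 0000-, 01-11, 0111-, 1-100, 101-0, 11-00, 110-0
Minterm coverage:
  m0 ⊆ 0000- [E]
  m1 ⊆ -0001,0-0-1,0000-
  m3 ⊆ 0-0-1 [E]
  m9 ⊆ 0-0-1 [E]
  m11 ⊆ 0-0-1,01-11
  m14 ⊆ 0111- [E]
  m20 ⊆ 1-100,101-0
  m22 ⊆ 101-0 [E]
  m24 ⊆ 11-00,110-0
  m26 ⊆ 110-0 [E]
  m28 ⊆ 1-100,11-00
  m31 ⊆ -1111 [E]
E = {-1111, 0-0-1, 0000-, 0111-, 101-0, 110-0}
Petrick residual → 1-100
Cover = bcde + a'c'e + a'b'c'd' + a'bcd + acd'e' + ab'ce' + abc'e'  |cover|=7

7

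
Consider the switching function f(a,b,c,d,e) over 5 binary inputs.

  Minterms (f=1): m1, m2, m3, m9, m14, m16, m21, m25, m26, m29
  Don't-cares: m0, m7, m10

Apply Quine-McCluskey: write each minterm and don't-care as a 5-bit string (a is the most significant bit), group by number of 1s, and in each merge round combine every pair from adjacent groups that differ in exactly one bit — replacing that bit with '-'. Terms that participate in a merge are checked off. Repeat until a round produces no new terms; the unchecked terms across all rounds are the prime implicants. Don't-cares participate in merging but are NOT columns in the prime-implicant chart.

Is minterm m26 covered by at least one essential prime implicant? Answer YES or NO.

[col 0] 00000*, 00001*, 00010*, 00011*, 00111*, 01001*, 01010*, 01110*, 10000*, 10101*, 11001*, 11010*, 11101*
[col 1] -0000, -1001, -1010, 0-001, 0-010, 00-11, 000-0*, 000-1*, 0000-*, 0001-*, 01-10, 1-101, 11-01
[col 2] 000--
Prime implicants: -0000, -1001, -1010, 0-001, 0-010, 00-11, 000--, 01-10, 1-101, 11-01
PI chart (minterm → PIs covering it):
  1 | 0-001,000--
  2 | 0-010,000--
  3 | 00-11,000--
  9 | -1001,0-001
  14 | 01-10  (sole → essential)
  16 | -0000  (sole → essential)
  21 | 1-101  (sole → essential)
  25 | -1001,11-01
  26 | -1010  (sole → essential)
  29 | 1-101,11-01
Essential prime implicants: -0000, -1010, 01-10, 1-101

YES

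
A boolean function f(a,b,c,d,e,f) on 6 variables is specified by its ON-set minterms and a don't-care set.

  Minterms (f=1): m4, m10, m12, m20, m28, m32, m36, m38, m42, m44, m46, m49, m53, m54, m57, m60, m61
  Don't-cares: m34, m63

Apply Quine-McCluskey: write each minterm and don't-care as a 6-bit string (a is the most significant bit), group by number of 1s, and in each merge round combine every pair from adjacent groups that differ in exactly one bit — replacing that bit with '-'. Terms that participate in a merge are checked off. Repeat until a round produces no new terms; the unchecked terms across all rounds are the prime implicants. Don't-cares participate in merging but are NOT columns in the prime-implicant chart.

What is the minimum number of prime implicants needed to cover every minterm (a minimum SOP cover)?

7

[col 0] 000100*, 001010*, 001100*, 010100*, 011100*, 100000*, 100010*, 100100*, 100110*, 101010*, 101100*, 101110*, 110001*, 110101*, 110110*, 111001*, 111100*, 111101*, 111111*
[col 1] -00100*, -01010, -01100*, -11100*, 0-0100*, 0-1100*, 00-100*, 01-100*, 1-0110, 1-1100*, 10-010*, 10-100*, 10-110*, 100-00*, 100-10*, 1000-0*, 1001-0*, 101-10*, 1011-0*, 11-001*, 11-101*, 110-01*, 111-01*, 1111-1, 11110-
[col 2] --1100, -0-100, 0--100, 10--10, 10-1-0, 100--0, 11--01
Prime implicants: --1100, -0-100, -01010, 0--100, 1-0110, 10--10, 10-1-0, 100--0, 11--01, 1111-1, 11110-
PI chart (minterm → PIs covering it):
  4 | -0-100,0--100
  10 | -01010  (sole → essential)
  12 | --1100,-0-100,0--100
  20 | 0--100  (sole → essential)
  28 | --1100,0--100
  32 | 100--0  (sole → essential)
  36 | -0-100,10-1-0,100--0
  38 | 1-0110,10--10,10-1-0,100--0
  42 | -01010,10--10
  44 | --1100,-0-100,10-1-0
  46 | 10--10,10-1-0
  49 | 11--01  (sole → essential)
  53 | 11--01  (sole → essential)
  54 | 1-0110  (sole → essential)
  57 | 11--01  (sole → essential)
  60 | --1100,11110-
  61 | 11--01,1111-1,11110-
Essential prime implicants: -01010, 0--100, 1-0110, 100--0, 11--01
Petrick residual → --1100, 10--10
Minimum SOP uses 7 PIs: cde'f' + b'cd'ef' + a'de'f' + ac'def' + ab'ef' + ab'c'f' + abe'f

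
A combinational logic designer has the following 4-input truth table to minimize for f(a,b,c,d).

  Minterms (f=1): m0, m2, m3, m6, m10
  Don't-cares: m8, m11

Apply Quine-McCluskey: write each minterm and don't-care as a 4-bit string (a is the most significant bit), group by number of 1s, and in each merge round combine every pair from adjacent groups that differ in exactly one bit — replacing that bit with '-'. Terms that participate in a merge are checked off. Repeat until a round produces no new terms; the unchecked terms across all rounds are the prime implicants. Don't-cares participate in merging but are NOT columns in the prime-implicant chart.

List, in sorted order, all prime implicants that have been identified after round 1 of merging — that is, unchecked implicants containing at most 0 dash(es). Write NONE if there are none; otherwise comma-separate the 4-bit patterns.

NONE

[col 0] 0000*, 0010*, 0011*, 0110*, 1000*, 1010*, 1011*
[col 1] -000*, -010*, -011*, 0-10, 00-0*, 001-*, 10-0*, 101-*
[col 2] -0-0, -01-
Prime implicants: -0-0, -01-, 0-10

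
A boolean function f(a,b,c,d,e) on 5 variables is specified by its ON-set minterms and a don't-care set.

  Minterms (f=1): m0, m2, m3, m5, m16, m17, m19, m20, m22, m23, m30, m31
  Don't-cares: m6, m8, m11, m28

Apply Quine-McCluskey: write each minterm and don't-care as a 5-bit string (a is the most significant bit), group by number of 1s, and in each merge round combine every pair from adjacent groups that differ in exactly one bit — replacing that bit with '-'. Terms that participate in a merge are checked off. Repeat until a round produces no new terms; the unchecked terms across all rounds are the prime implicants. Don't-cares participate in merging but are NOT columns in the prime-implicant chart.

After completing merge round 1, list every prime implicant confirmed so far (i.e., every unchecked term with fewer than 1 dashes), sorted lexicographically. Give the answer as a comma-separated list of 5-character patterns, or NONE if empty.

[col 0] 00000*, 00010*, 00011*, 00101, 00110*, 01000*, 01011*, 10000*, 10001*, 10011*, 10100*, 10110*, 10111*, 11100*, 11110*, 11111*
[col 1] -0000, -0011, -0110, 0-000, 0-011, 00-10, 000-0, 0001-, 1-100*, 1-110*, 1-111*, 10-00, 10-11, 100-1, 1000-, 101-0*, 1011-*, 111-0*, 1111-*
[col 2] 1-1-0, 1-11-
Prime implicants: -0000, -0011, -0110, 0-000, 0-011, 00-10, 000-0, 0001-, 00101, 1-1-0, 1-11-, 10-00, 10-11, 100-1, 1000-

00101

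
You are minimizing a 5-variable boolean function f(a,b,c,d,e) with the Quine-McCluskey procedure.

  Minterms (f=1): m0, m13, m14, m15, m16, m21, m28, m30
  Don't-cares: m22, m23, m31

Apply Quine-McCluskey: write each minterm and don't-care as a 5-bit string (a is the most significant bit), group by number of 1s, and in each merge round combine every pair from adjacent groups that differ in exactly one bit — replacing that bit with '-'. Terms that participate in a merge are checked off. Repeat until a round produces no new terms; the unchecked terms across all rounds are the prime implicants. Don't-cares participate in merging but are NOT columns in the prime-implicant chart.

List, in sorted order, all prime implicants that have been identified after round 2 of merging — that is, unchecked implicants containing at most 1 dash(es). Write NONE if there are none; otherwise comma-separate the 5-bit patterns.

size-2^0 implicants → 00000(✓)  01101(✓)  01110(✓)  01111(✓)  10000(✓)  10101(✓)  10110(✓)  10111(✓)  11100(✓)  11110(✓)  11111(✓)
size-2^1 implicants → -0000  -1110(✓)  -1111(✓)  011-1  0111-(✓)  1-110(✓)  1-111(✓)  101-1  1011-(✓)  111-0  1111-(✓)
size-2^2 implicants → -111-  1-11-
Unchecked terms (primes): -0000, -111-, 011-1, 1-11-, 101-1, 111-0

-0000, 011-1, 101-1, 111-0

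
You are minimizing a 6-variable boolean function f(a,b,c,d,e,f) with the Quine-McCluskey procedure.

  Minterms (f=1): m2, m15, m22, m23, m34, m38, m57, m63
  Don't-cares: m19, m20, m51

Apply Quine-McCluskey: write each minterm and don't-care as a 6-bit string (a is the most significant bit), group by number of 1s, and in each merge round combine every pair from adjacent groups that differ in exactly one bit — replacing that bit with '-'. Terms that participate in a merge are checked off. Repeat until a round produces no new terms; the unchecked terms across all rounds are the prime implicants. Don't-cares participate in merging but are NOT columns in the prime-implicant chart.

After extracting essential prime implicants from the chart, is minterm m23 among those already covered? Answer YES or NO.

NO

size-2^0 implicants → 000010(✓)  001111  010011(✓)  010100(✓)  010110(✓)  010111(✓)  100010(✓)  100110(✓)  110011(✓)  111001  111111
size-2^1 implicants → -00010  -10011  010-11  0101-0  01011-  100-10
Unchecked terms (primes): -00010, -10011, 001111, 010-11, 0101-0, 01011-, 100-10, 111001, 111111
Minterm coverage:
  m2 ⊆ -00010 [E]
  m15 ⊆ 001111 [E]
  m22 ⊆ 0101-0,01011-
  m23 ⊆ 010-11,01011-
  m34 ⊆ -00010,100-10
  m38 ⊆ 100-10 [E]
  m57 ⊆ 111001 [E]
  m63 ⊆ 111111 [E]
E = {-00010, 001111, 100-10, 111001, 111111}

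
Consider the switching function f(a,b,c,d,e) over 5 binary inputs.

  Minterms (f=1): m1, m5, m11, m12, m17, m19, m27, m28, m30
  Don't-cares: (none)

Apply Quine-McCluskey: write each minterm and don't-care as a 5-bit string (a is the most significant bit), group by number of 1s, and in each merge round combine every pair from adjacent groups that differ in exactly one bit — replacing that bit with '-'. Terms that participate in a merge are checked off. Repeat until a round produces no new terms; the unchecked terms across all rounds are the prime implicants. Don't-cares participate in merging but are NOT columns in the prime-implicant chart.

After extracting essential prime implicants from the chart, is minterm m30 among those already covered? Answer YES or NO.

[col 0] 00001*, 00101*, 01011*, 01100*, 10001*, 10011*, 11011*, 11100*, 11110*
[col 1] -0001, -1011, -1100, 00-01, 1-011, 100-1, 111-0
Prime implicants: -0001, -1011, -1100, 00-01, 1-011, 100-1, 111-0
PI chart (minterm → PIs covering it):
  1 | -0001,00-01
  5 | 00-01  (sole → essential)
  11 | -1011  (sole → essential)
  12 | -1100  (sole → essential)
  17 | -0001,100-1
  19 | 1-011,100-1
  27 | -1011,1-011
  28 | -1100,111-0
  30 | 111-0  (sole → essential)
Essential prime implicants: -1011, -1100, 00-01, 111-0

YES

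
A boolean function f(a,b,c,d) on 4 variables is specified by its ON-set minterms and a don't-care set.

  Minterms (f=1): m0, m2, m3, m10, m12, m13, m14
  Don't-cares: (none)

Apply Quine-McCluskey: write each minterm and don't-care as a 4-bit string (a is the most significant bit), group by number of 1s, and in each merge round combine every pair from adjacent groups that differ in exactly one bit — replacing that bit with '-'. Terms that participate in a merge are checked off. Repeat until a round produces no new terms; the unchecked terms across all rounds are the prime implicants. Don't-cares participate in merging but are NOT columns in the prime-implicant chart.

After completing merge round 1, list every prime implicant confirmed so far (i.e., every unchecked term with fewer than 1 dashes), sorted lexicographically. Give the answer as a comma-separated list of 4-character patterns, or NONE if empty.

NONE

[col 0] 0000*, 0010*, 0011*, 1010*, 1100*, 1101*, 1110*
[col 1] -010, 00-0, 001-, 1-10, 11-0, 110-
Prime implicants: -010, 00-0, 001-, 1-10, 11-0, 110-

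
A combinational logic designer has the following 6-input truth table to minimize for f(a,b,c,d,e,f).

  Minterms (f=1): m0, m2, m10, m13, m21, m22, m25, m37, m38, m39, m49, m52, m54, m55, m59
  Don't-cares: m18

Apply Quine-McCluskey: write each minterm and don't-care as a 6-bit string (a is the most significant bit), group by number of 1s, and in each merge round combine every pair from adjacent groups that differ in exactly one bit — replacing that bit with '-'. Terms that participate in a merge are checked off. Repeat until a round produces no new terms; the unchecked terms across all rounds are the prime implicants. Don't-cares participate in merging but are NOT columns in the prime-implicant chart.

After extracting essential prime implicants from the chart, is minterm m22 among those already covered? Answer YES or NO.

size-2^0 implicants → 000000(✓)  000010(✓)  001010(✓)  001101  010010(✓)  010101  010110(✓)  011001  100101(✓)  100110(✓)  100111(✓)  110001  110100(✓)  110110(✓)  110111(✓)  111011
size-2^1 implicants → -10110  0-0010  00-010  0000-0  010-10  1-0110(✓)  1-0111(✓)  1001-1  10011-(✓)  1101-0  11011-(✓)
size-2^2 implicants → 1-011-
Unchecked terms (primes): -10110, 0-0010, 00-010, 0000-0, 001101, 010-10, 010101, 011001, 1-011-, 1001-1, 110001, 1101-0, 111011
Minterm coverage:
  m0 ⊆ 0000-0 [E]
  m2 ⊆ 0-0010,00-010,0000-0
  m10 ⊆ 00-010 [E]
  m13 ⊆ 001101 [E]
  m21 ⊆ 010101 [E]
  m22 ⊆ -10110,010-10
  m25 ⊆ 011001 [E]
  m37 ⊆ 1001-1 [E]
  m38 ⊆ 1-011- [E]
  m39 ⊆ 1-011-,1001-1
  m49 ⊆ 110001 [E]
  m52 ⊆ 1101-0 [E]
  m54 ⊆ -10110,1-011-,1101-0
  m55 ⊆ 1-011- [E]
  m59 ⊆ 111011 [E]
E = {00-010, 0000-0, 001101, 010101, 011001, 1-011-, 1001-1, 110001, 1101-0, 111011}

NO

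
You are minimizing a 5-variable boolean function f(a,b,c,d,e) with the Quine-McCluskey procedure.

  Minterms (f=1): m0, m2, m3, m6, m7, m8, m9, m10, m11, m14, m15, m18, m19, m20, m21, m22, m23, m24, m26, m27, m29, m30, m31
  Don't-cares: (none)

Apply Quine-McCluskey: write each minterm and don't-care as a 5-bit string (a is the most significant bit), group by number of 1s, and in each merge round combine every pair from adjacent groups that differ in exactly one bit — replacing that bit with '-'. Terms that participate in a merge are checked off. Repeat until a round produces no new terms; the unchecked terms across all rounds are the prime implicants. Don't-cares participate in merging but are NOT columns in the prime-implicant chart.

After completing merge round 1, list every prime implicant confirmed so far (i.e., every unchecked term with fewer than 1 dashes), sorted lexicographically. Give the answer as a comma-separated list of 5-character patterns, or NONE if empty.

size-2^0 implicants → 00000(✓)  00010(✓)  00011(✓)  00110(✓)  00111(✓)  01000(✓)  01001(✓)  01010(✓)  01011(✓)  01110(✓)  01111(✓)  10010(✓)  10011(✓)  10100(✓)  10101(✓)  10110(✓)  10111(✓)  11000(✓)  11010(✓)  11011(✓)  11101(✓)  11110(✓)  11111(✓)
size-2^1 implicants → -0010(✓)  -0011(✓)  -0110(✓)  -0111(✓)  -1000(✓)  -1010(✓)  -1011(✓)  -1110(✓)  -1111(✓)  0-000(✓)  0-010(✓)  0-011(✓)  0-110(✓)  0-111(✓)  00-10(✓)  00-11(✓)  000-0(✓)  0001-(✓)  0011-(✓)  01-10(✓)  01-11(✓)  010-0(✓)  010-1(✓)  0100-(✓)  0101-(✓)  0111-(✓)  1-010(✓)  1-011(✓)  1-101(✓)  1-110(✓)  1-111(✓)  10-10(✓)  10-11(✓)  1001-(✓)  101-0(✓)  101-1(✓)  1010-(✓)  1011-(✓)  11-10(✓)  11-11(✓)  110-0(✓)  1101-(✓)  111-1(✓)  1111-(✓)
size-2^2 implicants → --010(✓)  --011(✓)  --110(✓)  --111(✓)  -0-10(✓)  -0-11(✓)  -001-(✓)  -011-(✓)  -1-10(✓)  -1-11(✓)  -10-0  -101-(✓)  -111-(✓)  0--10(✓)  0--11(✓)  0-0-0  0-01-(✓)  0-11-(✓)  00-1-(✓)  01-1-(✓)  010--  1--10(✓)  1--11(✓)  1-01-(✓)  1-1-1  1-11-(✓)  10-1-(✓)  101--  11-1-(✓)
size-2^3 implicants → ---10(✓)  ---11(✓)  --01-(✓)  --11-(✓)  -0-1-(✓)  -1-1-(✓)  0--1-(✓)  1--1-(✓)
size-2^4 implicants → ---1-
Unchecked terms (primes): ---1-, -10-0, 0-0-0, 010--, 1-1-1, 101--

NONE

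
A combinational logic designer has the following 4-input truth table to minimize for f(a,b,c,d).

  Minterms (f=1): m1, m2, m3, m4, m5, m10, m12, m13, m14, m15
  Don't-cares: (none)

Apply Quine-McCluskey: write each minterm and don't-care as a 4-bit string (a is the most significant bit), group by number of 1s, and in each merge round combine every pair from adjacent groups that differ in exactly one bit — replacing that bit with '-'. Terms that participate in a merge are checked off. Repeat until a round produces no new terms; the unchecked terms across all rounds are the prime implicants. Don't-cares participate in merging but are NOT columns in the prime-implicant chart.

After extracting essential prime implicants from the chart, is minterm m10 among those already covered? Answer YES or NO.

NO

Round 0: 0001✓ 0010✓ 0011✓ 0100✓ 0101✓ 1010✓ 1100✓ 1101✓ 1110✓ 1111✓
Round 1: -010 -100✓ -101✓ 0-01 00-1 001- 010-✓ 1-10 11-0✓ 11-1✓ 110-✓ 111-✓
Round 2: -10- 11--
PIs = {-010, -10-, 0-01, 00-1, 001-, 1-10, 11--}
Coverage chart:
  m1: 0-01,00-1
  m2: -010,001-
  m3: 00-1,001-
  m4: -10- ←essential
  m5: -10-,0-01
  m10: -010,1-10
  m12: -10-,11--
  m13: -10-,11--
  m14: 1-10,11--
  m15: 11-- ←essential
Essential: -10-, 11--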